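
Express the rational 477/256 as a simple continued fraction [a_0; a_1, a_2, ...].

[1; 1, 6, 3, 5, 2]

Run the Euclidean algorithm on 477 and 256; the successive quotients are the partial quotients a_0, a_1, ... (each step inverts the fractional part left over by the previous one):
  477 = 1*256 + 221, so a_0 = 1.
  256 = 1*221 + 35, so a_1 = 1.
  221 = 6*35 + 11, so a_2 = 6.
  35 = 3*11 + 2, so a_3 = 3.
  11 = 5*2 + 1, so a_4 = 5.
  2 = 2*1 + 0, so a_5 = 2.
The remainder reaches 0 after 6 divisions, so the expansion has 6 partial quotients, read off in order.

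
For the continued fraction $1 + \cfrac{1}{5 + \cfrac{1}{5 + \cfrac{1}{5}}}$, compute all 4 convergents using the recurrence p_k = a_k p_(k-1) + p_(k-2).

Using the convergent recurrence p_i = a_i*p_{i-1} + p_{i-2}, q_i = a_i*q_{i-1} + q_{i-2} with p_{-2}=0, p_{-1}=1, q_{-2}=1, q_{-1}=0:
  i=0: a_0=1, p_0 = 1*1 + 0 = 1, q_0 = 1*0 + 1 = 1.
  i=1: a_1=5, p_1 = 5*1 + 1 = 6, q_1 = 5*1 + 0 = 5.
  i=2: a_2=5, p_2 = 5*6 + 1 = 31, q_2 = 5*5 + 1 = 26.
  i=3: a_3=5, p_3 = 5*31 + 6 = 161, q_3 = 5*26 + 5 = 135.

1/1, 6/5, 31/26, 161/135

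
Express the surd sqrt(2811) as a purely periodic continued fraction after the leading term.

Write x_i = (sqrt(2811) + m_i)/d_i with (m_0, d_0) = (0, 1). a_0 = floor(sqrt(2811)) = 53, since 53^2 = 2809 <= 2811 < 2916 = 54^2.
Iterate m_{i+1} = d_i*a_i - m_i, d_{i+1} = (2811 - m_{i+1}^2)/d_i, a_{i+1} = floor((a_0 + m_{i+1})/d_{i+1}):
  m_1 = 1*53 - 0 = 53, d_1 = (2811 - 53^2)/1 = 2/1 = 2, a_1 = floor((53 + 53)/2) = 53.
  m_2 = 2*53 - 53 = 53, d_2 = (2811 - 53^2)/2 = 2/2 = 1, a_2 = floor((53 + 53)/1) = 106.
  m_3 = 1*106 - 53 = 53, d_3 = (2811 - 53^2)/1 = 2/1 = 2: (m_3, d_3) = (m_1, d_1) = (53, 2), so from here the quotients repeat a_1, a_2; the period length is 2.
Hence the expansion of sqrt(2811) is a_0 = 53 followed by the repeating block 53, 106 (period 2).

[53; (53, 106)]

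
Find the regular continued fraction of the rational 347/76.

[4; 1, 1, 3, 3, 3]

Run the Euclidean algorithm on 347 and 76; the successive quotients are the partial quotients a_0, a_1, ... (each step inverts the fractional part left over by the previous one):
  347 = 4*76 + 43, so a_0 = 4.
  76 = 1*43 + 33, so a_1 = 1.
  43 = 1*33 + 10, so a_2 = 1.
  33 = 3*10 + 3, so a_3 = 3.
  10 = 3*3 + 1, so a_4 = 3.
  3 = 3*1 + 0, so a_5 = 3.
The remainder reaches 0 after 6 divisions, so the expansion has 6 partial quotients, read off in order.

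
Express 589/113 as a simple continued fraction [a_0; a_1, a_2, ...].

[5; 4, 1, 2, 2, 3]

Run the Euclidean algorithm on 589 and 113; the successive quotients are the partial quotients a_0, a_1, ... (each step inverts the fractional part left over by the previous one):
  589 = 5*113 + 24, so a_0 = 5.
  113 = 4*24 + 17, so a_1 = 4.
  24 = 1*17 + 7, so a_2 = 1.
  17 = 2*7 + 3, so a_3 = 2.
  7 = 2*3 + 1, so a_4 = 2.
  3 = 3*1 + 0, so a_5 = 3.
The remainder reaches 0 after 6 divisions, so the expansion has 6 partial quotients, read off in order.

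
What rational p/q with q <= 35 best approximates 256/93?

Expand x = 256/93 as a continued fraction with the Euclidean algorithm:
  256 = 2*93 + 70, so a_0 = 2.
  93 = 1*70 + 23, so a_1 = 1.
  70 = 3*23 + 1, so a_2 = 3.
  23 = 23*1 + 0, so a_3 = 23.
so x = [2; 1, 3, 23].
Convergents (p_i = a_i*p_{i-1} + p_{i-2}, q_i = a_i*q_{i-1} + q_{i-2} with p_{-2}=0, p_{-1}=1, q_{-2}=1, q_{-1}=0), until the denominator exceeds 35:
  i=0: a_0=2, p_0 = 2*1 + 0 = 2, q_0 = 2*0 + 1 = 1.
  i=1: a_1=1, p_1 = 1*2 + 1 = 3, q_1 = 1*1 + 0 = 1.
  i=2: a_2=3, p_2 = 3*3 + 2 = 11, q_2 = 3*1 + 1 = 4.
  i=3: a_3=23, p_3 = 23*11 + 3 = 256, q_3 = 23*4 + 1 = 93.
q_3 = 93 > 35, so the last convergent with denominator <= 35 is p_2/q_2 = 11/4.
The closest fraction with denominator <= 35 is either p_2/q_2 or the intermediate fraction (k*p_2 + p_1)/(k*q_2 + q_1) with the largest k >= 1 whose denominator stays <= 35; these approach x as k grows, and every other convergent or intermediate fraction in range is farther away.
Largest k: floor((35 - q_1)/q_2) = floor((35 - 1)/4) = 8.
That gives (8*11 + 3)/(8*4 + 1) = 91/33.
Compare the errors: |x - 11/4| = |256*4 - 11*93|/(93*4) = 1/372, and |x - 91/33| = |256*33 - 91*93|/(93*33) = 15/3069.
Cross-multiplying, 1*3069 = 3069 < 5580 = 15*372, so 1/372 is smaller: the convergent 11/4 is closer to x than 91/33.

11/4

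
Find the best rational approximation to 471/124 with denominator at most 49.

Expand x = 471/124 as a continued fraction with the Euclidean algorithm:
  471 = 3*124 + 99, so a_0 = 3.
  124 = 1*99 + 25, so a_1 = 1.
  99 = 3*25 + 24, so a_2 = 3.
  25 = 1*24 + 1, so a_3 = 1.
  24 = 24*1 + 0, so a_4 = 24.
so x = [3; 1, 3, 1, 24].
Convergents (p_i = a_i*p_{i-1} + p_{i-2}, q_i = a_i*q_{i-1} + q_{i-2} with p_{-2}=0, p_{-1}=1, q_{-2}=1, q_{-1}=0), until the denominator exceeds 49:
  i=0: a_0=3, p_0 = 3*1 + 0 = 3, q_0 = 3*0 + 1 = 1.
  i=1: a_1=1, p_1 = 1*3 + 1 = 4, q_1 = 1*1 + 0 = 1.
  i=2: a_2=3, p_2 = 3*4 + 3 = 15, q_2 = 3*1 + 1 = 4.
  i=3: a_3=1, p_3 = 1*15 + 4 = 19, q_3 = 1*4 + 1 = 5.
  i=4: a_4=24, p_4 = 24*19 + 15 = 471, q_4 = 24*5 + 4 = 124.
q_4 = 124 > 49, so the last convergent with denominator <= 49 is p_3/q_3 = 19/5.
The closest fraction with denominator <= 49 is either p_3/q_3 or the intermediate fraction (k*p_3 + p_2)/(k*q_3 + q_2) with the largest k >= 1 whose denominator stays <= 49; these approach x as k grows, and every other convergent or intermediate fraction in range is farther away.
Largest k: floor((49 - q_2)/q_3) = floor((49 - 4)/5) = 9.
That gives (9*19 + 15)/(9*5 + 4) = 186/49.
Compare the errors: |x - 19/5| = |471*5 - 19*124|/(124*5) = 1/620, and |x - 186/49| = |471*49 - 186*124|/(124*49) = 15/6076.
Cross-multiplying, 1*6076 = 6076 < 9300 = 15*620, so 1/620 is smaller: the convergent 19/5 is closer to x than 186/49.

19/5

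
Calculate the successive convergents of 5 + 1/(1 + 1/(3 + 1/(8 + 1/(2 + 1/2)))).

Using the convergent recurrence p_i = a_i*p_{i-1} + p_{i-2}, q_i = a_i*q_{i-1} + q_{i-2} with p_{-2}=0, p_{-1}=1, q_{-2}=1, q_{-1}=0:
  i=0: a_0=5, p_0 = 5*1 + 0 = 5, q_0 = 5*0 + 1 = 1.
  i=1: a_1=1, p_1 = 1*5 + 1 = 6, q_1 = 1*1 + 0 = 1.
  i=2: a_2=3, p_2 = 3*6 + 5 = 23, q_2 = 3*1 + 1 = 4.
  i=3: a_3=8, p_3 = 8*23 + 6 = 190, q_3 = 8*4 + 1 = 33.
  i=4: a_4=2, p_4 = 2*190 + 23 = 403, q_4 = 2*33 + 4 = 70.
  i=5: a_5=2, p_5 = 2*403 + 190 = 996, q_5 = 2*70 + 33 = 173.

5/1, 6/1, 23/4, 190/33, 403/70, 996/173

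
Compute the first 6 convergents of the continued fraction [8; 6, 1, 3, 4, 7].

8/1, 49/6, 57/7, 220/27, 937/115, 6779/832

Using the convergent recurrence p_i = a_i*p_{i-1} + p_{i-2}, q_i = a_i*q_{i-1} + q_{i-2} with p_{-2}=0, p_{-1}=1, q_{-2}=1, q_{-1}=0:
  i=0: a_0=8, p_0 = 8*1 + 0 = 8, q_0 = 8*0 + 1 = 1.
  i=1: a_1=6, p_1 = 6*8 + 1 = 49, q_1 = 6*1 + 0 = 6.
  i=2: a_2=1, p_2 = 1*49 + 8 = 57, q_2 = 1*6 + 1 = 7.
  i=3: a_3=3, p_3 = 3*57 + 49 = 220, q_3 = 3*7 + 6 = 27.
  i=4: a_4=4, p_4 = 4*220 + 57 = 937, q_4 = 4*27 + 7 = 115.
  i=5: a_5=7, p_5 = 7*937 + 220 = 6779, q_5 = 7*115 + 27 = 832.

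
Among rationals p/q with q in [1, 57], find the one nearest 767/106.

Expand x = 767/106 as a continued fraction with the Euclidean algorithm:
  767 = 7*106 + 25, so a_0 = 7.
  106 = 4*25 + 6, so a_1 = 4.
  25 = 4*6 + 1, so a_2 = 4.
  6 = 6*1 + 0, so a_3 = 6.
so x = [7; 4, 4, 6].
Convergents (p_i = a_i*p_{i-1} + p_{i-2}, q_i = a_i*q_{i-1} + q_{i-2} with p_{-2}=0, p_{-1}=1, q_{-2}=1, q_{-1}=0), until the denominator exceeds 57:
  i=0: a_0=7, p_0 = 7*1 + 0 = 7, q_0 = 7*0 + 1 = 1.
  i=1: a_1=4, p_1 = 4*7 + 1 = 29, q_1 = 4*1 + 0 = 4.
  i=2: a_2=4, p_2 = 4*29 + 7 = 123, q_2 = 4*4 + 1 = 17.
  i=3: a_3=6, p_3 = 6*123 + 29 = 767, q_3 = 6*17 + 4 = 106.
q_3 = 106 > 57, so the last convergent with denominator <= 57 is p_2/q_2 = 123/17.
The closest fraction with denominator <= 57 is either p_2/q_2 or the intermediate fraction (k*p_2 + p_1)/(k*q_2 + q_1) with the largest k >= 1 whose denominator stays <= 57; these approach x as k grows, and every other convergent or intermediate fraction in range is farther away.
Largest k: floor((57 - q_1)/q_2) = floor((57 - 4)/17) = 3.
That gives (3*123 + 29)/(3*17 + 4) = 398/55.
Compare the errors: |x - 123/17| = |767*17 - 123*106|/(106*17) = 1/1802, and |x - 398/55| = |767*55 - 398*106|/(106*55) = 3/5830.
Cross-multiplying, 3*1802 = 5406 < 5830 = 1*5830, so 3/5830 is smaller: the intermediate fraction 398/55 is closer to x than 123/17.

398/55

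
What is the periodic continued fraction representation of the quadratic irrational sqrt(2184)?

Write x_i = (sqrt(2184) + m_i)/d_i with (m_0, d_0) = (0, 1). a_0 = floor(sqrt(2184)) = 46, since 46^2 = 2116 <= 2184 < 2209 = 47^2.
Iterate m_{i+1} = d_i*a_i - m_i, d_{i+1} = (2184 - m_{i+1}^2)/d_i, a_{i+1} = floor((a_0 + m_{i+1})/d_{i+1}):
  m_1 = 1*46 - 0 = 46, d_1 = (2184 - 46^2)/1 = 68/1 = 68, a_1 = floor((46 + 46)/68) = 1.
  m_2 = 68*1 - 46 = 22, d_2 = (2184 - 22^2)/68 = 1700/68 = 25, a_2 = floor((46 + 22)/25) = 2.
  m_3 = 25*2 - 22 = 28, d_3 = (2184 - 28^2)/25 = 1400/25 = 56, a_3 = floor((46 + 28)/56) = 1.
  m_4 = 56*1 - 28 = 28, d_4 = (2184 - 28^2)/56 = 1400/56 = 25, a_4 = floor((46 + 28)/25) = 2.
  m_5 = 25*2 - 28 = 22, d_5 = (2184 - 22^2)/25 = 1700/25 = 68, a_5 = floor((46 + 22)/68) = 1.
  m_6 = 68*1 - 22 = 46, d_6 = (2184 - 46^2)/68 = 68/68 = 1, a_6 = floor((46 + 46)/1) = 92.
  m_7 = 1*92 - 46 = 46, d_7 = (2184 - 46^2)/1 = 68/1 = 68: (m_7, d_7) = (m_1, d_1) = (46, 68), so from here the quotients repeat a_1, ..., a_6; the period length is 6.
Hence the expansion of sqrt(2184) is a_0 = 46 followed by the repeating block 1, 2, 1, 2, 1, 92 (period 6).

[46; (1, 2, 1, 2, 1, 92)]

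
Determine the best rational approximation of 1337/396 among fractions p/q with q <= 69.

233/69

Expand x = 1337/396 as a continued fraction with the Euclidean algorithm:
  1337 = 3*396 + 149, so a_0 = 3.
  396 = 2*149 + 98, so a_1 = 2.
  149 = 1*98 + 51, so a_2 = 1.
  98 = 1*51 + 47, so a_3 = 1.
  51 = 1*47 + 4, so a_4 = 1.
  47 = 11*4 + 3, so a_5 = 11.
  4 = 1*3 + 1, so a_6 = 1.
  3 = 3*1 + 0, so a_7 = 3.
so x = [3; 2, 1, 1, 1, 11, 1, 3].
Convergents (p_i = a_i*p_{i-1} + p_{i-2}, q_i = a_i*q_{i-1} + q_{i-2} with p_{-2}=0, p_{-1}=1, q_{-2}=1, q_{-1}=0), until the denominator exceeds 69:
  i=0: a_0=3, p_0 = 3*1 + 0 = 3, q_0 = 3*0 + 1 = 1.
  i=1: a_1=2, p_1 = 2*3 + 1 = 7, q_1 = 2*1 + 0 = 2.
  i=2: a_2=1, p_2 = 1*7 + 3 = 10, q_2 = 1*2 + 1 = 3.
  i=3: a_3=1, p_3 = 1*10 + 7 = 17, q_3 = 1*3 + 2 = 5.
  i=4: a_4=1, p_4 = 1*17 + 10 = 27, q_4 = 1*5 + 3 = 8.
  i=5: a_5=11, p_5 = 11*27 + 17 = 314, q_5 = 11*8 + 5 = 93.
q_5 = 93 > 69, so the last convergent with denominator <= 69 is p_4/q_4 = 27/8.
The closest fraction with denominator <= 69 is either p_4/q_4 or the intermediate fraction (k*p_4 + p_3)/(k*q_4 + q_3) with the largest k >= 1 whose denominator stays <= 69; these approach x as k grows, and every other convergent or intermediate fraction in range is farther away.
Largest k: floor((69 - q_3)/q_4) = floor((69 - 5)/8) = 8.
That gives (8*27 + 17)/(8*8 + 5) = 233/69.
Compare the errors: |x - 27/8| = |1337*8 - 27*396|/(396*8) = 4/3168, and |x - 233/69| = |1337*69 - 233*396|/(396*69) = 15/27324.
Cross-multiplying, 15*3168 = 47520 < 109296 = 4*27324, so 15/27324 is smaller: the intermediate fraction 233/69 is closer to x than 27/8.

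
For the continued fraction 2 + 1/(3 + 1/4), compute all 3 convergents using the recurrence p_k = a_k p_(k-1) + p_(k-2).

2/1, 7/3, 30/13

Using the convergent recurrence p_i = a_i*p_{i-1} + p_{i-2}, q_i = a_i*q_{i-1} + q_{i-2} with p_{-2}=0, p_{-1}=1, q_{-2}=1, q_{-1}=0:
  i=0: a_0=2, p_0 = 2*1 + 0 = 2, q_0 = 2*0 + 1 = 1.
  i=1: a_1=3, p_1 = 3*2 + 1 = 7, q_1 = 3*1 + 0 = 3.
  i=2: a_2=4, p_2 = 4*7 + 2 = 30, q_2 = 4*3 + 1 = 13.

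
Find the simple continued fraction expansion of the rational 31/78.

Run the Euclidean algorithm on 31 and 78; the successive quotients are the partial quotients a_0, a_1, ... (each step inverts the fractional part left over by the previous one):
  31 = 0*78 + 31, so a_0 = 0.
  78 = 2*31 + 16, so a_1 = 2.
  31 = 1*16 + 15, so a_2 = 1.
  16 = 1*15 + 1, so a_3 = 1.
  15 = 15*1 + 0, so a_4 = 15.
The remainder reaches 0 after 5 divisions, so the expansion has 5 partial quotients, read off in order.

[0; 2, 1, 1, 15]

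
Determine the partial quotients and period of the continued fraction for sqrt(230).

[15; (6, 30)]

Write x_i = (sqrt(230) + m_i)/d_i with (m_0, d_0) = (0, 1). a_0 = floor(sqrt(230)) = 15, since 15^2 = 225 <= 230 < 256 = 16^2.
Iterate m_{i+1} = d_i*a_i - m_i, d_{i+1} = (230 - m_{i+1}^2)/d_i, a_{i+1} = floor((a_0 + m_{i+1})/d_{i+1}):
  m_1 = 1*15 - 0 = 15, d_1 = (230 - 15^2)/1 = 5/1 = 5, a_1 = floor((15 + 15)/5) = 6.
  m_2 = 5*6 - 15 = 15, d_2 = (230 - 15^2)/5 = 5/5 = 1, a_2 = floor((15 + 15)/1) = 30.
  m_3 = 1*30 - 15 = 15, d_3 = (230 - 15^2)/1 = 5/1 = 5: (m_3, d_3) = (m_1, d_1) = (15, 5), so from here the quotients repeat a_1, a_2; the period length is 2.
Hence the expansion of sqrt(230) is a_0 = 15 followed by the repeating block 6, 30 (period 2).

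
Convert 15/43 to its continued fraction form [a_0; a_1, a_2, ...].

Run the Euclidean algorithm on 15 and 43; the successive quotients are the partial quotients a_0, a_1, ... (each step inverts the fractional part left over by the previous one):
  15 = 0*43 + 15, so a_0 = 0.
  43 = 2*15 + 13, so a_1 = 2.
  15 = 1*13 + 2, so a_2 = 1.
  13 = 6*2 + 1, so a_3 = 6.
  2 = 2*1 + 0, so a_4 = 2.
The remainder reaches 0 after 5 divisions, so the expansion has 5 partial quotients, read off in order.

[0; 2, 1, 6, 2]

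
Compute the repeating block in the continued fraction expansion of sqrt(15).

[3; (1, 6)]

Write x_i = (sqrt(15) + m_i)/d_i with (m_0, d_0) = (0, 1). a_0 = floor(sqrt(15)) = 3, since 3^2 = 9 <= 15 < 16 = 4^2.
Iterate m_{i+1} = d_i*a_i - m_i, d_{i+1} = (15 - m_{i+1}^2)/d_i, a_{i+1} = floor((a_0 + m_{i+1})/d_{i+1}):
  m_1 = 1*3 - 0 = 3, d_1 = (15 - 3^2)/1 = 6/1 = 6, a_1 = floor((3 + 3)/6) = 1.
  m_2 = 6*1 - 3 = 3, d_2 = (15 - 3^2)/6 = 6/6 = 1, a_2 = floor((3 + 3)/1) = 6.
  m_3 = 1*6 - 3 = 3, d_3 = (15 - 3^2)/1 = 6/1 = 6: (m_3, d_3) = (m_1, d_1) = (3, 6), so from here the quotients repeat a_1, a_2; the period length is 2.
Hence the expansion of sqrt(15) is a_0 = 3 followed by the repeating block 1, 6 (period 2).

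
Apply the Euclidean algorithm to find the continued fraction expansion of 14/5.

Run the Euclidean algorithm on 14 and 5; the successive quotients are the partial quotients a_0, a_1, ... (each step inverts the fractional part left over by the previous one):
  14 = 2*5 + 4, so a_0 = 2.
  5 = 1*4 + 1, so a_1 = 1.
  4 = 4*1 + 0, so a_2 = 4.
The remainder reaches 0 after 3 divisions, so the expansion has 3 partial quotients, read off in order.

[2; 1, 4]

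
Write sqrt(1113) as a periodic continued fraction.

Write x_i = (sqrt(1113) + m_i)/d_i with (m_0, d_0) = (0, 1). a_0 = floor(sqrt(1113)) = 33, since 33^2 = 1089 <= 1113 < 1156 = 34^2.
Iterate m_{i+1} = d_i*a_i - m_i, d_{i+1} = (1113 - m_{i+1}^2)/d_i, a_{i+1} = floor((a_0 + m_{i+1})/d_{i+1}):
  m_1 = 1*33 - 0 = 33, d_1 = (1113 - 33^2)/1 = 24/1 = 24, a_1 = floor((33 + 33)/24) = 2.
  m_2 = 24*2 - 33 = 15, d_2 = (1113 - 15^2)/24 = 888/24 = 37, a_2 = floor((33 + 15)/37) = 1.
  m_3 = 37*1 - 15 = 22, d_3 = (1113 - 22^2)/37 = 629/37 = 17, a_3 = floor((33 + 22)/17) = 3.
  m_4 = 17*3 - 22 = 29, d_4 = (1113 - 29^2)/17 = 272/17 = 16, a_4 = floor((33 + 29)/16) = 3.
  m_5 = 16*3 - 29 = 19, d_5 = (1113 - 19^2)/16 = 752/16 = 47, a_5 = floor((33 + 19)/47) = 1.
  m_6 = 47*1 - 19 = 28, d_6 = (1113 - 28^2)/47 = 329/47 = 7, a_6 = floor((33 + 28)/7) = 8.
  m_7 = 7*8 - 28 = 28, d_7 = (1113 - 28^2)/7 = 329/7 = 47, a_7 = floor((33 + 28)/47) = 1.
  m_8 = 47*1 - 28 = 19, d_8 = (1113 - 19^2)/47 = 752/47 = 16, a_8 = floor((33 + 19)/16) = 3.
  m_9 = 16*3 - 19 = 29, d_9 = (1113 - 29^2)/16 = 272/16 = 17, a_9 = floor((33 + 29)/17) = 3.
  m_10 = 17*3 - 29 = 22, d_10 = (1113 - 22^2)/17 = 629/17 = 37, a_10 = floor((33 + 22)/37) = 1.
  m_11 = 37*1 - 22 = 15, d_11 = (1113 - 15^2)/37 = 888/37 = 24, a_11 = floor((33 + 15)/24) = 2.
  m_12 = 24*2 - 15 = 33, d_12 = (1113 - 33^2)/24 = 24/24 = 1, a_12 = floor((33 + 33)/1) = 66.
  m_13 = 1*66 - 33 = 33, d_13 = (1113 - 33^2)/1 = 24/1 = 24: (m_13, d_13) = (m_1, d_1) = (33, 24), so from here the quotients repeat a_1, ..., a_12; the period length is 12.
Hence the expansion of sqrt(1113) is a_0 = 33 followed by the repeating block 2, 1, 3, 3, 1, 8, 1, 3, 3, 1, 2, 66 (period 12).

[33; (2, 1, 3, 3, 1, 8, 1, 3, 3, 1, 2, 66)]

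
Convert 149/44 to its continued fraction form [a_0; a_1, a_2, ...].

[3; 2, 1, 1, 2, 3]

Run the Euclidean algorithm on 149 and 44; the successive quotients are the partial quotients a_0, a_1, ... (each step inverts the fractional part left over by the previous one):
  149 = 3*44 + 17, so a_0 = 3.
  44 = 2*17 + 10, so a_1 = 2.
  17 = 1*10 + 7, so a_2 = 1.
  10 = 1*7 + 3, so a_3 = 1.
  7 = 2*3 + 1, so a_4 = 2.
  3 = 3*1 + 0, so a_5 = 3.
The remainder reaches 0 after 6 divisions, so the expansion has 6 partial quotients, read off in order.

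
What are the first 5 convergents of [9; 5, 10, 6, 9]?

Using the convergent recurrence p_i = a_i*p_{i-1} + p_{i-2}, q_i = a_i*q_{i-1} + q_{i-2} with p_{-2}=0, p_{-1}=1, q_{-2}=1, q_{-1}=0:
  i=0: a_0=9, p_0 = 9*1 + 0 = 9, q_0 = 9*0 + 1 = 1.
  i=1: a_1=5, p_1 = 5*9 + 1 = 46, q_1 = 5*1 + 0 = 5.
  i=2: a_2=10, p_2 = 10*46 + 9 = 469, q_2 = 10*5 + 1 = 51.
  i=3: a_3=6, p_3 = 6*469 + 46 = 2860, q_3 = 6*51 + 5 = 311.
  i=4: a_4=9, p_4 = 9*2860 + 469 = 26209, q_4 = 9*311 + 51 = 2850.

9/1, 46/5, 469/51, 2860/311, 26209/2850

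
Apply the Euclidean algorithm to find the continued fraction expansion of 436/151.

[2; 1, 7, 1, 7, 2]

Run the Euclidean algorithm on 436 and 151; the successive quotients are the partial quotients a_0, a_1, ... (each step inverts the fractional part left over by the previous one):
  436 = 2*151 + 134, so a_0 = 2.
  151 = 1*134 + 17, so a_1 = 1.
  134 = 7*17 + 15, so a_2 = 7.
  17 = 1*15 + 2, so a_3 = 1.
  15 = 7*2 + 1, so a_4 = 7.
  2 = 2*1 + 0, so a_5 = 2.
The remainder reaches 0 after 6 divisions, so the expansion has 6 partial quotients, read off in order.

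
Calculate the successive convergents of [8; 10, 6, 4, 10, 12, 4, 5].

8/1, 81/10, 494/61, 2057/254, 21064/2601, 254825/31466, 1040364/128465, 5456645/673791

Using the convergent recurrence p_i = a_i*p_{i-1} + p_{i-2}, q_i = a_i*q_{i-1} + q_{i-2} with p_{-2}=0, p_{-1}=1, q_{-2}=1, q_{-1}=0:
  i=0: a_0=8, p_0 = 8*1 + 0 = 8, q_0 = 8*0 + 1 = 1.
  i=1: a_1=10, p_1 = 10*8 + 1 = 81, q_1 = 10*1 + 0 = 10.
  i=2: a_2=6, p_2 = 6*81 + 8 = 494, q_2 = 6*10 + 1 = 61.
  i=3: a_3=4, p_3 = 4*494 + 81 = 2057, q_3 = 4*61 + 10 = 254.
  i=4: a_4=10, p_4 = 10*2057 + 494 = 21064, q_4 = 10*254 + 61 = 2601.
  i=5: a_5=12, p_5 = 12*21064 + 2057 = 254825, q_5 = 12*2601 + 254 = 31466.
  i=6: a_6=4, p_6 = 4*254825 + 21064 = 1040364, q_6 = 4*31466 + 2601 = 128465.
  i=7: a_7=5, p_7 = 5*1040364 + 254825 = 5456645, q_7 = 5*128465 + 31466 = 673791.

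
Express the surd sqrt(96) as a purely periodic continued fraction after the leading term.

Write x_i = (sqrt(96) + m_i)/d_i with (m_0, d_0) = (0, 1). a_0 = floor(sqrt(96)) = 9, since 9^2 = 81 <= 96 < 100 = 10^2.
Iterate m_{i+1} = d_i*a_i - m_i, d_{i+1} = (96 - m_{i+1}^2)/d_i, a_{i+1} = floor((a_0 + m_{i+1})/d_{i+1}):
  m_1 = 1*9 - 0 = 9, d_1 = (96 - 9^2)/1 = 15/1 = 15, a_1 = floor((9 + 9)/15) = 1.
  m_2 = 15*1 - 9 = 6, d_2 = (96 - 6^2)/15 = 60/15 = 4, a_2 = floor((9 + 6)/4) = 3.
  m_3 = 4*3 - 6 = 6, d_3 = (96 - 6^2)/4 = 60/4 = 15, a_3 = floor((9 + 6)/15) = 1.
  m_4 = 15*1 - 6 = 9, d_4 = (96 - 9^2)/15 = 15/15 = 1, a_4 = floor((9 + 9)/1) = 18.
  m_5 = 1*18 - 9 = 9, d_5 = (96 - 9^2)/1 = 15/1 = 15: (m_5, d_5) = (m_1, d_1) = (9, 15), so from here the quotients repeat a_1, ..., a_4; the period length is 4.
Hence the expansion of sqrt(96) is a_0 = 9 followed by the repeating block 1, 3, 1, 18 (period 4).

[9; (1, 3, 1, 18)]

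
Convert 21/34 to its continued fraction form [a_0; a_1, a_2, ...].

[0; 1, 1, 1, 1, 1, 1, 2]

Run the Euclidean algorithm on 21 and 34; the successive quotients are the partial quotients a_0, a_1, ... (each step inverts the fractional part left over by the previous one):
  21 = 0*34 + 21, so a_0 = 0.
  34 = 1*21 + 13, so a_1 = 1.
  21 = 1*13 + 8, so a_2 = 1.
  13 = 1*8 + 5, so a_3 = 1.
  8 = 1*5 + 3, so a_4 = 1.
  5 = 1*3 + 2, so a_5 = 1.
  3 = 1*2 + 1, so a_6 = 1.
  2 = 2*1 + 0, so a_7 = 2.
The remainder reaches 0 after 8 divisions, so the expansion has 8 partial quotients, read off in order.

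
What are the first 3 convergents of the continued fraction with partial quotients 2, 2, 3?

Using the convergent recurrence p_i = a_i*p_{i-1} + p_{i-2}, q_i = a_i*q_{i-1} + q_{i-2} with p_{-2}=0, p_{-1}=1, q_{-2}=1, q_{-1}=0:
  i=0: a_0=2, p_0 = 2*1 + 0 = 2, q_0 = 2*0 + 1 = 1.
  i=1: a_1=2, p_1 = 2*2 + 1 = 5, q_1 = 2*1 + 0 = 2.
  i=2: a_2=3, p_2 = 3*5 + 2 = 17, q_2 = 3*2 + 1 = 7.

2/1, 5/2, 17/7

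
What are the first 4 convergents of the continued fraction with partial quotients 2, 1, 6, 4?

Using the convergent recurrence p_i = a_i*p_{i-1} + p_{i-2}, q_i = a_i*q_{i-1} + q_{i-2} with p_{-2}=0, p_{-1}=1, q_{-2}=1, q_{-1}=0:
  i=0: a_0=2, p_0 = 2*1 + 0 = 2, q_0 = 2*0 + 1 = 1.
  i=1: a_1=1, p_1 = 1*2 + 1 = 3, q_1 = 1*1 + 0 = 1.
  i=2: a_2=6, p_2 = 6*3 + 2 = 20, q_2 = 6*1 + 1 = 7.
  i=3: a_3=4, p_3 = 4*20 + 3 = 83, q_3 = 4*7 + 1 = 29.

2/1, 3/1, 20/7, 83/29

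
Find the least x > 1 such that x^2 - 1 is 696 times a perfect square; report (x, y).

(x, y) = (1451, 55)

First expand sqrt(696) as a continued fraction. With x_i = (sqrt(696) + m_i)/d_i and (m_0, d_0) = (0, 1): a_0 = floor(sqrt(696)) = 26, since 26^2 = 676 <= 696 < 729 = 27^2.
Iterate m_{i+1} = d_i*a_i - m_i, d_{i+1} = (696 - m_{i+1}^2)/d_i, a_{i+1} = floor((a_0 + m_{i+1})/d_{i+1}):
  m_1 = 1*26 - 0 = 26, d_1 = (696 - 26^2)/1 = 20/1 = 20, a_1 = floor((26 + 26)/20) = 2.
  m_2 = 20*2 - 26 = 14, d_2 = (696 - 14^2)/20 = 500/20 = 25, a_2 = floor((26 + 14)/25) = 1.
  m_3 = 25*1 - 14 = 11, d_3 = (696 - 11^2)/25 = 575/25 = 23, a_3 = floor((26 + 11)/23) = 1.
  m_4 = 23*1 - 11 = 12, d_4 = (696 - 12^2)/23 = 552/23 = 24, a_4 = floor((26 + 12)/24) = 1.
  m_5 = 24*1 - 12 = 12, d_5 = (696 - 12^2)/24 = 552/24 = 23, a_5 = floor((26 + 12)/23) = 1.
  m_6 = 23*1 - 12 = 11, d_6 = (696 - 11^2)/23 = 575/23 = 25, a_6 = floor((26 + 11)/25) = 1.
  m_7 = 25*1 - 11 = 14, d_7 = (696 - 14^2)/25 = 500/25 = 20, a_7 = floor((26 + 14)/20) = 2.
  m_8 = 20*2 - 14 = 26, d_8 = (696 - 26^2)/20 = 20/20 = 1, a_8 = floor((26 + 26)/1) = 52.
  m_9 = 1*52 - 26 = 26, d_9 = (696 - 26^2)/1 = 20/1 = 20: (m_9, d_9) = (m_1, d_1) = (26, 20), so from here the quotients repeat a_1, ..., a_8; the period length is 8.
So sqrt(696) = [26; (2, 1, 1, 1, 1, 1, 2, 52)] with period length k = 8.
k is even, so the fundamental solution of x^2 - 696y^2 = 1 is (p_{k-1}, q_{k-1}) = (p_7, q_7); compute convergents through index 7.
Convergents (p_i = a_i*p_{i-1} + p_{i-2}, q_i = a_i*q_{i-1} + q_{i-2} with p_{-2}=0, p_{-1}=1, q_{-2}=1, q_{-1}=0):
  i=0: a_0=26, p_0 = 26*1 + 0 = 26, q_0 = 26*0 + 1 = 1.
  i=1: a_1=2, p_1 = 2*26 + 1 = 53, q_1 = 2*1 + 0 = 2.
  i=2: a_2=1, p_2 = 1*53 + 26 = 79, q_2 = 1*2 + 1 = 3.
  i=3: a_3=1, p_3 = 1*79 + 53 = 132, q_3 = 1*3 + 2 = 5.
  i=4: a_4=1, p_4 = 1*132 + 79 = 211, q_4 = 1*5 + 3 = 8.
  i=5: a_5=1, p_5 = 1*211 + 132 = 343, q_5 = 1*8 + 5 = 13.
  i=6: a_6=1, p_6 = 1*343 + 211 = 554, q_6 = 1*13 + 8 = 21.
  i=7: a_7=2, p_7 = 2*554 + 343 = 1451, q_7 = 2*21 + 13 = 55.
Check: 1451^2 - 696*55^2 = 2105401 - 2105400 = 1, so (x, y) = (1451, 55) solves the equation, and by the theorem it is the least positive solution.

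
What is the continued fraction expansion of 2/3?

Run the Euclidean algorithm on 2 and 3; the successive quotients are the partial quotients a_0, a_1, ... (each step inverts the fractional part left over by the previous one):
  2 = 0*3 + 2, so a_0 = 0.
  3 = 1*2 + 1, so a_1 = 1.
  2 = 2*1 + 0, so a_2 = 2.
The remainder reaches 0 after 3 divisions, so the expansion has 3 partial quotients, read off in order.

[0; 1, 2]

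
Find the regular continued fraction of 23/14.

[1; 1, 1, 1, 4]

Run the Euclidean algorithm on 23 and 14; the successive quotients are the partial quotients a_0, a_1, ... (each step inverts the fractional part left over by the previous one):
  23 = 1*14 + 9, so a_0 = 1.
  14 = 1*9 + 5, so a_1 = 1.
  9 = 1*5 + 4, so a_2 = 1.
  5 = 1*4 + 1, so a_3 = 1.
  4 = 4*1 + 0, so a_4 = 4.
The remainder reaches 0 after 5 divisions, so the expansion has 5 partial quotients, read off in order.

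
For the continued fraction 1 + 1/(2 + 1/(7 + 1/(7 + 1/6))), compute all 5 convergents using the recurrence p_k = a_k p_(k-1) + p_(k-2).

1/1, 3/2, 22/15, 157/107, 964/657

Using the convergent recurrence p_i = a_i*p_{i-1} + p_{i-2}, q_i = a_i*q_{i-1} + q_{i-2} with p_{-2}=0, p_{-1}=1, q_{-2}=1, q_{-1}=0:
  i=0: a_0=1, p_0 = 1*1 + 0 = 1, q_0 = 1*0 + 1 = 1.
  i=1: a_1=2, p_1 = 2*1 + 1 = 3, q_1 = 2*1 + 0 = 2.
  i=2: a_2=7, p_2 = 7*3 + 1 = 22, q_2 = 7*2 + 1 = 15.
  i=3: a_3=7, p_3 = 7*22 + 3 = 157, q_3 = 7*15 + 2 = 107.
  i=4: a_4=6, p_4 = 6*157 + 22 = 964, q_4 = 6*107 + 15 = 657.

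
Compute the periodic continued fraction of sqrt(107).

[10; (2, 1, 9, 1, 2, 20)]

Write x_i = (sqrt(107) + m_i)/d_i with (m_0, d_0) = (0, 1). a_0 = floor(sqrt(107)) = 10, since 10^2 = 100 <= 107 < 121 = 11^2.
Iterate m_{i+1} = d_i*a_i - m_i, d_{i+1} = (107 - m_{i+1}^2)/d_i, a_{i+1} = floor((a_0 + m_{i+1})/d_{i+1}):
  m_1 = 1*10 - 0 = 10, d_1 = (107 - 10^2)/1 = 7/1 = 7, a_1 = floor((10 + 10)/7) = 2.
  m_2 = 7*2 - 10 = 4, d_2 = (107 - 4^2)/7 = 91/7 = 13, a_2 = floor((10 + 4)/13) = 1.
  m_3 = 13*1 - 4 = 9, d_3 = (107 - 9^2)/13 = 26/13 = 2, a_3 = floor((10 + 9)/2) = 9.
  m_4 = 2*9 - 9 = 9, d_4 = (107 - 9^2)/2 = 26/2 = 13, a_4 = floor((10 + 9)/13) = 1.
  m_5 = 13*1 - 9 = 4, d_5 = (107 - 4^2)/13 = 91/13 = 7, a_5 = floor((10 + 4)/7) = 2.
  m_6 = 7*2 - 4 = 10, d_6 = (107 - 10^2)/7 = 7/7 = 1, a_6 = floor((10 + 10)/1) = 20.
  m_7 = 1*20 - 10 = 10, d_7 = (107 - 10^2)/1 = 7/1 = 7: (m_7, d_7) = (m_1, d_1) = (10, 7), so from here the quotients repeat a_1, ..., a_6; the period length is 6.
Hence the expansion of sqrt(107) is a_0 = 10 followed by the repeating block 2, 1, 9, 1, 2, 20 (period 6).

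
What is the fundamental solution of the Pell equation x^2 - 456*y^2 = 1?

First expand sqrt(456) as a continued fraction. With x_i = (sqrt(456) + m_i)/d_i and (m_0, d_0) = (0, 1): a_0 = floor(sqrt(456)) = 21, since 21^2 = 441 <= 456 < 484 = 22^2.
Iterate m_{i+1} = d_i*a_i - m_i, d_{i+1} = (456 - m_{i+1}^2)/d_i, a_{i+1} = floor((a_0 + m_{i+1})/d_{i+1}):
  m_1 = 1*21 - 0 = 21, d_1 = (456 - 21^2)/1 = 15/1 = 15, a_1 = floor((21 + 21)/15) = 2.
  m_2 = 15*2 - 21 = 9, d_2 = (456 - 9^2)/15 = 375/15 = 25, a_2 = floor((21 + 9)/25) = 1.
  m_3 = 25*1 - 9 = 16, d_3 = (456 - 16^2)/25 = 200/25 = 8, a_3 = floor((21 + 16)/8) = 4.
  m_4 = 8*4 - 16 = 16, d_4 = (456 - 16^2)/8 = 200/8 = 25, a_4 = floor((21 + 16)/25) = 1.
  m_5 = 25*1 - 16 = 9, d_5 = (456 - 9^2)/25 = 375/25 = 15, a_5 = floor((21 + 9)/15) = 2.
  m_6 = 15*2 - 9 = 21, d_6 = (456 - 21^2)/15 = 15/15 = 1, a_6 = floor((21 + 21)/1) = 42.
  m_7 = 1*42 - 21 = 21, d_7 = (456 - 21^2)/1 = 15/1 = 15: (m_7, d_7) = (m_1, d_1) = (21, 15), so from here the quotients repeat a_1, ..., a_6; the period length is 6.
So sqrt(456) = [21; (2, 1, 4, 1, 2, 42)] with period length k = 6.
k is even, so the fundamental solution of x^2 - 456y^2 = 1 is (p_{k-1}, q_{k-1}) = (p_5, q_5); compute convergents through index 5.
Convergents (p_i = a_i*p_{i-1} + p_{i-2}, q_i = a_i*q_{i-1} + q_{i-2} with p_{-2}=0, p_{-1}=1, q_{-2}=1, q_{-1}=0):
  i=0: a_0=21, p_0 = 21*1 + 0 = 21, q_0 = 21*0 + 1 = 1.
  i=1: a_1=2, p_1 = 2*21 + 1 = 43, q_1 = 2*1 + 0 = 2.
  i=2: a_2=1, p_2 = 1*43 + 21 = 64, q_2 = 1*2 + 1 = 3.
  i=3: a_3=4, p_3 = 4*64 + 43 = 299, q_3 = 4*3 + 2 = 14.
  i=4: a_4=1, p_4 = 1*299 + 64 = 363, q_4 = 1*14 + 3 = 17.
  i=5: a_5=2, p_5 = 2*363 + 299 = 1025, q_5 = 2*17 + 14 = 48.
Check: 1025^2 - 456*48^2 = 1050625 - 1050624 = 1, so (x, y) = (1025, 48) solves the equation, and by the theorem it is the least positive solution.

(x, y) = (1025, 48)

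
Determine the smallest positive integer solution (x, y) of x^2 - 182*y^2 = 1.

(x, y) = (27, 2)

First expand sqrt(182) as a continued fraction. With x_i = (sqrt(182) + m_i)/d_i and (m_0, d_0) = (0, 1): a_0 = floor(sqrt(182)) = 13, since 13^2 = 169 <= 182 < 196 = 14^2.
Iterate m_{i+1} = d_i*a_i - m_i, d_{i+1} = (182 - m_{i+1}^2)/d_i, a_{i+1} = floor((a_0 + m_{i+1})/d_{i+1}):
  m_1 = 1*13 - 0 = 13, d_1 = (182 - 13^2)/1 = 13/1 = 13, a_1 = floor((13 + 13)/13) = 2.
  m_2 = 13*2 - 13 = 13, d_2 = (182 - 13^2)/13 = 13/13 = 1, a_2 = floor((13 + 13)/1) = 26.
  m_3 = 1*26 - 13 = 13, d_3 = (182 - 13^2)/1 = 13/1 = 13: (m_3, d_3) = (m_1, d_1) = (13, 13), so from here the quotients repeat a_1, a_2; the period length is 2.
So sqrt(182) = [13; (2, 26)] with period length k = 2.
k is even, so the fundamental solution of x^2 - 182y^2 = 1 is (p_{k-1}, q_{k-1}) = (p_1, q_1); compute convergents through index 1.
Convergents (p_i = a_i*p_{i-1} + p_{i-2}, q_i = a_i*q_{i-1} + q_{i-2} with p_{-2}=0, p_{-1}=1, q_{-2}=1, q_{-1}=0):
  i=0: a_0=13, p_0 = 13*1 + 0 = 13, q_0 = 13*0 + 1 = 1.
  i=1: a_1=2, p_1 = 2*13 + 1 = 27, q_1 = 2*1 + 0 = 2.
Check: 27^2 - 182*2^2 = 729 - 728 = 1, so (x, y) = (27, 2) solves the equation, and by the theorem it is the least positive solution.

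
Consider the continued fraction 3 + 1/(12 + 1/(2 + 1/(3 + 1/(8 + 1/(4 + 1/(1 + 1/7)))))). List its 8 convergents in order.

Using the convergent recurrence p_i = a_i*p_{i-1} + p_{i-2}, q_i = a_i*q_{i-1} + q_{i-2} with p_{-2}=0, p_{-1}=1, q_{-2}=1, q_{-1}=0:
  i=0: a_0=3, p_0 = 3*1 + 0 = 3, q_0 = 3*0 + 1 = 1.
  i=1: a_1=12, p_1 = 12*3 + 1 = 37, q_1 = 12*1 + 0 = 12.
  i=2: a_2=2, p_2 = 2*37 + 3 = 77, q_2 = 2*12 + 1 = 25.
  i=3: a_3=3, p_3 = 3*77 + 37 = 268, q_3 = 3*25 + 12 = 87.
  i=4: a_4=8, p_4 = 8*268 + 77 = 2221, q_4 = 8*87 + 25 = 721.
  i=5: a_5=4, p_5 = 4*2221 + 268 = 9152, q_5 = 4*721 + 87 = 2971.
  i=6: a_6=1, p_6 = 1*9152 + 2221 = 11373, q_6 = 1*2971 + 721 = 3692.
  i=7: a_7=7, p_7 = 7*11373 + 9152 = 88763, q_7 = 7*3692 + 2971 = 28815.

3/1, 37/12, 77/25, 268/87, 2221/721, 9152/2971, 11373/3692, 88763/28815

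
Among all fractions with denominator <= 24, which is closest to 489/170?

23/8

Expand x = 489/170 as a continued fraction with the Euclidean algorithm:
  489 = 2*170 + 149, so a_0 = 2.
  170 = 1*149 + 21, so a_1 = 1.
  149 = 7*21 + 2, so a_2 = 7.
  21 = 10*2 + 1, so a_3 = 10.
  2 = 2*1 + 0, so a_4 = 2.
so x = [2; 1, 7, 10, 2].
Convergents (p_i = a_i*p_{i-1} + p_{i-2}, q_i = a_i*q_{i-1} + q_{i-2} with p_{-2}=0, p_{-1}=1, q_{-2}=1, q_{-1}=0), until the denominator exceeds 24:
  i=0: a_0=2, p_0 = 2*1 + 0 = 2, q_0 = 2*0 + 1 = 1.
  i=1: a_1=1, p_1 = 1*2 + 1 = 3, q_1 = 1*1 + 0 = 1.
  i=2: a_2=7, p_2 = 7*3 + 2 = 23, q_2 = 7*1 + 1 = 8.
  i=3: a_3=10, p_3 = 10*23 + 3 = 233, q_3 = 10*8 + 1 = 81.
q_3 = 81 > 24, so the last convergent with denominator <= 24 is p_2/q_2 = 23/8.
The closest fraction with denominator <= 24 is either p_2/q_2 or the intermediate fraction (k*p_2 + p_1)/(k*q_2 + q_1) with the largest k >= 1 whose denominator stays <= 24; these approach x as k grows, and every other convergent or intermediate fraction in range is farther away.
Largest k: floor((24 - q_1)/q_2) = floor((24 - 1)/8) = 2.
That gives (2*23 + 3)/(2*8 + 1) = 49/17.
Compare the errors: |x - 23/8| = |489*8 - 23*170|/(170*8) = 2/1360, and |x - 49/17| = |489*17 - 49*170|/(170*17) = 17/2890.
Cross-multiplying, 2*2890 = 5780 < 23120 = 17*1360, so 2/1360 is smaller: the convergent 23/8 is closer to x than 49/17.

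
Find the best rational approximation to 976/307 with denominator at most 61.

Expand x = 976/307 as a continued fraction with the Euclidean algorithm:
  976 = 3*307 + 55, so a_0 = 3.
  307 = 5*55 + 32, so a_1 = 5.
  55 = 1*32 + 23, so a_2 = 1.
  32 = 1*23 + 9, so a_3 = 1.
  23 = 2*9 + 5, so a_4 = 2.
  9 = 1*5 + 4, so a_5 = 1.
  5 = 1*4 + 1, so a_6 = 1.
  4 = 4*1 + 0, so a_7 = 4.
so x = [3; 5, 1, 1, 2, 1, 1, 4].
Convergents (p_i = a_i*p_{i-1} + p_{i-2}, q_i = a_i*q_{i-1} + q_{i-2} with p_{-2}=0, p_{-1}=1, q_{-2}=1, q_{-1}=0), until the denominator exceeds 61:
  i=0: a_0=3, p_0 = 3*1 + 0 = 3, q_0 = 3*0 + 1 = 1.
  i=1: a_1=5, p_1 = 5*3 + 1 = 16, q_1 = 5*1 + 0 = 5.
  i=2: a_2=1, p_2 = 1*16 + 3 = 19, q_2 = 1*5 + 1 = 6.
  i=3: a_3=1, p_3 = 1*19 + 16 = 35, q_3 = 1*6 + 5 = 11.
  i=4: a_4=2, p_4 = 2*35 + 19 = 89, q_4 = 2*11 + 6 = 28.
  i=5: a_5=1, p_5 = 1*89 + 35 = 124, q_5 = 1*28 + 11 = 39.
  i=6: a_6=1, p_6 = 1*124 + 89 = 213, q_6 = 1*39 + 28 = 67.
q_6 = 67 > 61, so the last convergent with denominator <= 61 is p_5/q_5 = 124/39.
The closest fraction with denominator <= 61 is either p_5/q_5 or the intermediate fraction (k*p_5 + p_4)/(k*q_5 + q_4) with the largest k >= 1 whose denominator stays <= 61; these approach x as k grows, and every other convergent or intermediate fraction in range is farther away.
Largest k: floor((61 - q_4)/q_5) = floor((61 - 28)/39) = 0.
Since k = 0, no intermediate fraction beyond p_5/q_5 has denominator <= 61, so the convergent 124/39 is the closest (its error is |976*39 - 124*307|/(307*39) = 4/11973).

124/39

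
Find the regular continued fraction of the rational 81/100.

[0; 1, 4, 3, 1, 4]

Run the Euclidean algorithm on 81 and 100; the successive quotients are the partial quotients a_0, a_1, ... (each step inverts the fractional part left over by the previous one):
  81 = 0*100 + 81, so a_0 = 0.
  100 = 1*81 + 19, so a_1 = 1.
  81 = 4*19 + 5, so a_2 = 4.
  19 = 3*5 + 4, so a_3 = 3.
  5 = 1*4 + 1, so a_4 = 1.
  4 = 4*1 + 0, so a_5 = 4.
The remainder reaches 0 after 6 divisions, so the expansion has 6 partial quotients, read off in order.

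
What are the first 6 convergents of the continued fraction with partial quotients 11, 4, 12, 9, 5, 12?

11/1, 45/4, 551/49, 5004/445, 25571/2274, 311856/27733

Using the convergent recurrence p_i = a_i*p_{i-1} + p_{i-2}, q_i = a_i*q_{i-1} + q_{i-2} with p_{-2}=0, p_{-1}=1, q_{-2}=1, q_{-1}=0:
  i=0: a_0=11, p_0 = 11*1 + 0 = 11, q_0 = 11*0 + 1 = 1.
  i=1: a_1=4, p_1 = 4*11 + 1 = 45, q_1 = 4*1 + 0 = 4.
  i=2: a_2=12, p_2 = 12*45 + 11 = 551, q_2 = 12*4 + 1 = 49.
  i=3: a_3=9, p_3 = 9*551 + 45 = 5004, q_3 = 9*49 + 4 = 445.
  i=4: a_4=5, p_4 = 5*5004 + 551 = 25571, q_4 = 5*445 + 49 = 2274.
  i=5: a_5=12, p_5 = 12*25571 + 5004 = 311856, q_5 = 12*2274 + 445 = 27733.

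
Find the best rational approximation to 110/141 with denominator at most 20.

7/9

Expand x = 110/141 as a continued fraction with the Euclidean algorithm:
  110 = 0*141 + 110, so a_0 = 0.
  141 = 1*110 + 31, so a_1 = 1.
  110 = 3*31 + 17, so a_2 = 3.
  31 = 1*17 + 14, so a_3 = 1.
  17 = 1*14 + 3, so a_4 = 1.
  14 = 4*3 + 2, so a_5 = 4.
  3 = 1*2 + 1, so a_6 = 1.
  2 = 2*1 + 0, so a_7 = 2.
so x = [0; 1, 3, 1, 1, 4, 1, 2].
Convergents (p_i = a_i*p_{i-1} + p_{i-2}, q_i = a_i*q_{i-1} + q_{i-2} with p_{-2}=0, p_{-1}=1, q_{-2}=1, q_{-1}=0), until the denominator exceeds 20:
  i=0: a_0=0, p_0 = 0*1 + 0 = 0, q_0 = 0*0 + 1 = 1.
  i=1: a_1=1, p_1 = 1*0 + 1 = 1, q_1 = 1*1 + 0 = 1.
  i=2: a_2=3, p_2 = 3*1 + 0 = 3, q_2 = 3*1 + 1 = 4.
  i=3: a_3=1, p_3 = 1*3 + 1 = 4, q_3 = 1*4 + 1 = 5.
  i=4: a_4=1, p_4 = 1*4 + 3 = 7, q_4 = 1*5 + 4 = 9.
  i=5: a_5=4, p_5 = 4*7 + 4 = 32, q_5 = 4*9 + 5 = 41.
q_5 = 41 > 20, so the last convergent with denominator <= 20 is p_4/q_4 = 7/9.
The closest fraction with denominator <= 20 is either p_4/q_4 or the intermediate fraction (k*p_4 + p_3)/(k*q_4 + q_3) with the largest k >= 1 whose denominator stays <= 20; these approach x as k grows, and every other convergent or intermediate fraction in range is farther away.
Largest k: floor((20 - q_3)/q_4) = floor((20 - 5)/9) = 1.
That gives (1*7 + 4)/(1*9 + 5) = 11/14.
Compare the errors: |x - 7/9| = |110*9 - 7*141|/(141*9) = 3/1269, and |x - 11/14| = |110*14 - 11*141|/(141*14) = 11/1974.
Cross-multiplying, 3*1974 = 5922 < 13959 = 11*1269, so 3/1269 is smaller: the convergent 7/9 is closer to x than 11/14.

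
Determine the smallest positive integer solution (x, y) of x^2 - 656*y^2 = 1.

First expand sqrt(656) as a continued fraction. With x_i = (sqrt(656) + m_i)/d_i and (m_0, d_0) = (0, 1): a_0 = floor(sqrt(656)) = 25, since 25^2 = 625 <= 656 < 676 = 26^2.
Iterate m_{i+1} = d_i*a_i - m_i, d_{i+1} = (656 - m_{i+1}^2)/d_i, a_{i+1} = floor((a_0 + m_{i+1})/d_{i+1}):
  m_1 = 1*25 - 0 = 25, d_1 = (656 - 25^2)/1 = 31/1 = 31, a_1 = floor((25 + 25)/31) = 1.
  m_2 = 31*1 - 25 = 6, d_2 = (656 - 6^2)/31 = 620/31 = 20, a_2 = floor((25 + 6)/20) = 1.
  m_3 = 20*1 - 6 = 14, d_3 = (656 - 14^2)/20 = 460/20 = 23, a_3 = floor((25 + 14)/23) = 1.
  m_4 = 23*1 - 14 = 9, d_4 = (656 - 9^2)/23 = 575/23 = 25, a_4 = floor((25 + 9)/25) = 1.
  m_5 = 25*1 - 9 = 16, d_5 = (656 - 16^2)/25 = 400/25 = 16, a_5 = floor((25 + 16)/16) = 2.
  m_6 = 16*2 - 16 = 16, d_6 = (656 - 16^2)/16 = 400/16 = 25, a_6 = floor((25 + 16)/25) = 1.
  m_7 = 25*1 - 16 = 9, d_7 = (656 - 9^2)/25 = 575/25 = 23, a_7 = floor((25 + 9)/23) = 1.
  m_8 = 23*1 - 9 = 14, d_8 = (656 - 14^2)/23 = 460/23 = 20, a_8 = floor((25 + 14)/20) = 1.
  m_9 = 20*1 - 14 = 6, d_9 = (656 - 6^2)/20 = 620/20 = 31, a_9 = floor((25 + 6)/31) = 1.
  m_10 = 31*1 - 6 = 25, d_10 = (656 - 25^2)/31 = 31/31 = 1, a_10 = floor((25 + 25)/1) = 50.
  m_11 = 1*50 - 25 = 25, d_11 = (656 - 25^2)/1 = 31/1 = 31: (m_11, d_11) = (m_1, d_1) = (25, 31), so from here the quotients repeat a_1, ..., a_10; the period length is 10.
So sqrt(656) = [25; (1, 1, 1, 1, 2, 1, 1, 1, 1, 50)] with period length k = 10.
k is even, so the fundamental solution of x^2 - 656y^2 = 1 is (p_{k-1}, q_{k-1}) = (p_9, q_9); compute convergents through index 9.
Convergents (p_i = a_i*p_{i-1} + p_{i-2}, q_i = a_i*q_{i-1} + q_{i-2} with p_{-2}=0, p_{-1}=1, q_{-2}=1, q_{-1}=0):
  i=0: a_0=25, p_0 = 25*1 + 0 = 25, q_0 = 25*0 + 1 = 1.
  i=1: a_1=1, p_1 = 1*25 + 1 = 26, q_1 = 1*1 + 0 = 1.
  i=2: a_2=1, p_2 = 1*26 + 25 = 51, q_2 = 1*1 + 1 = 2.
  i=3: a_3=1, p_3 = 1*51 + 26 = 77, q_3 = 1*2 + 1 = 3.
  i=4: a_4=1, p_4 = 1*77 + 51 = 128, q_4 = 1*3 + 2 = 5.
  i=5: a_5=2, p_5 = 2*128 + 77 = 333, q_5 = 2*5 + 3 = 13.
  i=6: a_6=1, p_6 = 1*333 + 128 = 461, q_6 = 1*13 + 5 = 18.
  i=7: a_7=1, p_7 = 1*461 + 333 = 794, q_7 = 1*18 + 13 = 31.
  i=8: a_8=1, p_8 = 1*794 + 461 = 1255, q_8 = 1*31 + 18 = 49.
  i=9: a_9=1, p_9 = 1*1255 + 794 = 2049, q_9 = 1*49 + 31 = 80.
Check: 2049^2 - 656*80^2 = 4198401 - 4198400 = 1, so (x, y) = (2049, 80) solves the equation, and by the theorem it is the least positive solution.

(x, y) = (2049, 80)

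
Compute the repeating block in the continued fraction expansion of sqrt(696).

Write x_i = (sqrt(696) + m_i)/d_i with (m_0, d_0) = (0, 1). a_0 = floor(sqrt(696)) = 26, since 26^2 = 676 <= 696 < 729 = 27^2.
Iterate m_{i+1} = d_i*a_i - m_i, d_{i+1} = (696 - m_{i+1}^2)/d_i, a_{i+1} = floor((a_0 + m_{i+1})/d_{i+1}):
  m_1 = 1*26 - 0 = 26, d_1 = (696 - 26^2)/1 = 20/1 = 20, a_1 = floor((26 + 26)/20) = 2.
  m_2 = 20*2 - 26 = 14, d_2 = (696 - 14^2)/20 = 500/20 = 25, a_2 = floor((26 + 14)/25) = 1.
  m_3 = 25*1 - 14 = 11, d_3 = (696 - 11^2)/25 = 575/25 = 23, a_3 = floor((26 + 11)/23) = 1.
  m_4 = 23*1 - 11 = 12, d_4 = (696 - 12^2)/23 = 552/23 = 24, a_4 = floor((26 + 12)/24) = 1.
  m_5 = 24*1 - 12 = 12, d_5 = (696 - 12^2)/24 = 552/24 = 23, a_5 = floor((26 + 12)/23) = 1.
  m_6 = 23*1 - 12 = 11, d_6 = (696 - 11^2)/23 = 575/23 = 25, a_6 = floor((26 + 11)/25) = 1.
  m_7 = 25*1 - 11 = 14, d_7 = (696 - 14^2)/25 = 500/25 = 20, a_7 = floor((26 + 14)/20) = 2.
  m_8 = 20*2 - 14 = 26, d_8 = (696 - 26^2)/20 = 20/20 = 1, a_8 = floor((26 + 26)/1) = 52.
  m_9 = 1*52 - 26 = 26, d_9 = (696 - 26^2)/1 = 20/1 = 20: (m_9, d_9) = (m_1, d_1) = (26, 20), so from here the quotients repeat a_1, ..., a_8; the period length is 8.
Hence the expansion of sqrt(696) is a_0 = 26 followed by the repeating block 2, 1, 1, 1, 1, 1, 2, 52 (period 8).

[26; (2, 1, 1, 1, 1, 1, 2, 52)]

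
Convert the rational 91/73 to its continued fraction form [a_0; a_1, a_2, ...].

Run the Euclidean algorithm on 91 and 73; the successive quotients are the partial quotients a_0, a_1, ... (each step inverts the fractional part left over by the previous one):
  91 = 1*73 + 18, so a_0 = 1.
  73 = 4*18 + 1, so a_1 = 4.
  18 = 18*1 + 0, so a_2 = 18.
The remainder reaches 0 after 3 divisions, so the expansion has 3 partial quotients, read off in order.

[1; 4, 18]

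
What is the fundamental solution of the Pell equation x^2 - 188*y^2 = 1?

(x, y) = (4607, 336)

First expand sqrt(188) as a continued fraction. With x_i = (sqrt(188) + m_i)/d_i and (m_0, d_0) = (0, 1): a_0 = floor(sqrt(188)) = 13, since 13^2 = 169 <= 188 < 196 = 14^2.
Iterate m_{i+1} = d_i*a_i - m_i, d_{i+1} = (188 - m_{i+1}^2)/d_i, a_{i+1} = floor((a_0 + m_{i+1})/d_{i+1}):
  m_1 = 1*13 - 0 = 13, d_1 = (188 - 13^2)/1 = 19/1 = 19, a_1 = floor((13 + 13)/19) = 1.
  m_2 = 19*1 - 13 = 6, d_2 = (188 - 6^2)/19 = 152/19 = 8, a_2 = floor((13 + 6)/8) = 2.
  m_3 = 8*2 - 6 = 10, d_3 = (188 - 10^2)/8 = 88/8 = 11, a_3 = floor((13 + 10)/11) = 2.
  m_4 = 11*2 - 10 = 12, d_4 = (188 - 12^2)/11 = 44/11 = 4, a_4 = floor((13 + 12)/4) = 6.
  m_5 = 4*6 - 12 = 12, d_5 = (188 - 12^2)/4 = 44/4 = 11, a_5 = floor((13 + 12)/11) = 2.
  m_6 = 11*2 - 12 = 10, d_6 = (188 - 10^2)/11 = 88/11 = 8, a_6 = floor((13 + 10)/8) = 2.
  m_7 = 8*2 - 10 = 6, d_7 = (188 - 6^2)/8 = 152/8 = 19, a_7 = floor((13 + 6)/19) = 1.
  m_8 = 19*1 - 6 = 13, d_8 = (188 - 13^2)/19 = 19/19 = 1, a_8 = floor((13 + 13)/1) = 26.
  m_9 = 1*26 - 13 = 13, d_9 = (188 - 13^2)/1 = 19/1 = 19: (m_9, d_9) = (m_1, d_1) = (13, 19), so from here the quotients repeat a_1, ..., a_8; the period length is 8.
So sqrt(188) = [13; (1, 2, 2, 6, 2, 2, 1, 26)] with period length k = 8.
k is even, so the fundamental solution of x^2 - 188y^2 = 1 is (p_{k-1}, q_{k-1}) = (p_7, q_7); compute convergents through index 7.
Convergents (p_i = a_i*p_{i-1} + p_{i-2}, q_i = a_i*q_{i-1} + q_{i-2} with p_{-2}=0, p_{-1}=1, q_{-2}=1, q_{-1}=0):
  i=0: a_0=13, p_0 = 13*1 + 0 = 13, q_0 = 13*0 + 1 = 1.
  i=1: a_1=1, p_1 = 1*13 + 1 = 14, q_1 = 1*1 + 0 = 1.
  i=2: a_2=2, p_2 = 2*14 + 13 = 41, q_2 = 2*1 + 1 = 3.
  i=3: a_3=2, p_3 = 2*41 + 14 = 96, q_3 = 2*3 + 1 = 7.
  i=4: a_4=6, p_4 = 6*96 + 41 = 617, q_4 = 6*7 + 3 = 45.
  i=5: a_5=2, p_5 = 2*617 + 96 = 1330, q_5 = 2*45 + 7 = 97.
  i=6: a_6=2, p_6 = 2*1330 + 617 = 3277, q_6 = 2*97 + 45 = 239.
  i=7: a_7=1, p_7 = 1*3277 + 1330 = 4607, q_7 = 1*239 + 97 = 336.
Check: 4607^2 - 188*336^2 = 21224449 - 21224448 = 1, so (x, y) = (4607, 336) solves the equation, and by the theorem it is the least positive solution.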